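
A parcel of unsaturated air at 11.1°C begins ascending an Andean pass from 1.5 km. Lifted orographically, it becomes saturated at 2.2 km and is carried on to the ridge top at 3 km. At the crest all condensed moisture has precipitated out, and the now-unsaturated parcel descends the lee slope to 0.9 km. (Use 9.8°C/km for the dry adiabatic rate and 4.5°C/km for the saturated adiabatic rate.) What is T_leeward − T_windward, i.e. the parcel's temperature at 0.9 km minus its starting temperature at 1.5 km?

1500–2200 m, dry: Δz = 0.7 km ⇒ ΔT = -6.86°C; T = 4.24°C
2200–3000 m, saturated: Δz = 0.8 km ⇒ ΔT = -3.6°C; T = 0.64°C
3000–900 m, dry descent: Δz = 2.1 km ⇒ ΔT = +20.58°C; T = 21.22°C
Net change vs windward start: 21.22 − 11.1 = +10.12°C

+10.12°C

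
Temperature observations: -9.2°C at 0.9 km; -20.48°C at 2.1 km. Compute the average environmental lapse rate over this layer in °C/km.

9.4°C/km

Γ = −ΔT/Δz = (-9.2 − (-20.48)) / (2100 − 900) m
  = 11.28°C / 1.2 km = 9.4°C/km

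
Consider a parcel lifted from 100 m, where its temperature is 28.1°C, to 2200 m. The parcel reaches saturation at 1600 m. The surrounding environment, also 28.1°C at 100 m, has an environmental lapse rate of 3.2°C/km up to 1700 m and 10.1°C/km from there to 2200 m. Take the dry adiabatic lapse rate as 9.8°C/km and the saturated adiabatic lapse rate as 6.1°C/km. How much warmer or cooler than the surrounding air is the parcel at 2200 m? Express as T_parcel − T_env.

-8.19°C (parcel cooler than environment)

Parcel:
  Dry to 1600 m: -9.8 × 1.5 km = -14.7°C, so T = 13.4°C.
  Saturated to 2200 m: -6.1 × 0.6 km = -3.66°C, so T = 9.74°C.
Environment:
  Environment, lower layer to 1700 m: -3.2 × 1.6 km = -5.12°C, so T = 22.98°C.
  Environment, upper layer to 2200 m: -10.1 × 0.5 km = -5.05°C, so T = 17.93°C.
T_parcel − T_env = 9.74 − 17.93 = -8.19°C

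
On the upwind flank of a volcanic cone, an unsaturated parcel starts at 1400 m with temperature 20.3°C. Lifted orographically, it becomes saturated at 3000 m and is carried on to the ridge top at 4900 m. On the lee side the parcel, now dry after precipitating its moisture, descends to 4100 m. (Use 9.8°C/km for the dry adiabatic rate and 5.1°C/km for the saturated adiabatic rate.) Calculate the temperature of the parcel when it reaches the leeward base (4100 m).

2.77°C

1400–3000 m, dry: Δz = 1.6 km ⇒ ΔT = -15.68°C; T = 4.62°C
3000–4900 m, saturated: Δz = 1.9 km ⇒ ΔT = -9.69°C; T = -5.07°C
4900–4100 m, dry descent: Δz = 0.8 km ⇒ ΔT = +7.84°C; T = 2.77°C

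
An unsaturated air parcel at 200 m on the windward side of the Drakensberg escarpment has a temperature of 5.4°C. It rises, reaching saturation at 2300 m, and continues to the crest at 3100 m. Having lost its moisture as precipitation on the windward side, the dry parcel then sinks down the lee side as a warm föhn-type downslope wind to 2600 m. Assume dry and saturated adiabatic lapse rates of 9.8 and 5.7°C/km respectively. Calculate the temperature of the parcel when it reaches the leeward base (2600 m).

200–2300 m, dry: Δz = 2.1 km ⇒ ΔT = -20.58°C; T = -15.18°C
2300–3100 m, saturated: Δz = 0.8 km ⇒ ΔT = -4.56°C; T = -19.74°C
3100–2600 m, dry descent: Δz = 0.5 km ⇒ ΔT = +4.9°C; T = -14.84°C

-14.84°C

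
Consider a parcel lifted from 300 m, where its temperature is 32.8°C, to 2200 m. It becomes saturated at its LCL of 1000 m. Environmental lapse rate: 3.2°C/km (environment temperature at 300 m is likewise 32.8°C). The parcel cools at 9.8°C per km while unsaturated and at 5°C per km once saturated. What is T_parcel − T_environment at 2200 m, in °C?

Parcel:
  300–1000 m, dry: Δz = 0.7 km ⇒ ΔT = -6.86°C; T = 25.94°C
  1000–2200 m, saturated: Δz = 1.2 km ⇒ ΔT = -6°C; T = 19.94°C
Environment:
  300–2200 m, environment: Δz = 1.9 km ⇒ ΔT = -6.08°C; T = 26.72°C
T_parcel − T_env = 19.94 − 26.72 = -6.78°C

-6.78°C (parcel cooler than environment)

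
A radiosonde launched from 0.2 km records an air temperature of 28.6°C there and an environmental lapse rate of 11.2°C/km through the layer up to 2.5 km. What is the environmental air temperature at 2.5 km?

2.84°C

Environmental to 2500 m: -11.2 × 2.3 km = -25.76°C, so T = 2.84°C.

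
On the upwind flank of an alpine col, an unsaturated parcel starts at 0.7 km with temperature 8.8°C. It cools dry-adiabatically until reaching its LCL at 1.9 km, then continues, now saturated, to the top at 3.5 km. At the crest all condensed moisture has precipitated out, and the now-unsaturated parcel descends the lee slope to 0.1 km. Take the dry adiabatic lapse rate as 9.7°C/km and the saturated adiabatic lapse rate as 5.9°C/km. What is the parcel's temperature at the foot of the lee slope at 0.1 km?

From 700 m to 1900 m (dry): cools by 9.7 × 1.2 = 11.64°C, giving -2.84°C.
From 1900 m to 3500 m (saturated): cools by 5.9 × 1.6 = 9.44°C, giving -12.28°C.
From 3500 m to 100 m (dry descent): warms by 9.7 × 3.4 = 32.98°C, giving 20.7°C.

20.7°C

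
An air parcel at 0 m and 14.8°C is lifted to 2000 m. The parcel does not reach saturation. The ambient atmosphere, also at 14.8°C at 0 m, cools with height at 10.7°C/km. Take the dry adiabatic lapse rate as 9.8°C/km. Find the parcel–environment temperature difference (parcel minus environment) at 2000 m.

+1.8°C (parcel warmer than environment)

Parcel:
  From 0 m to 2000 m (dry): cools by 9.8 × 2 = 19.6°C, giving -4.8°C.
Environment:
  From 0 m to 2000 m (environment): cools by 10.7 × 2 = 21.4°C, giving -6.6°C.
T_parcel − T_env = -4.8 − (-6.6) = +1.8°C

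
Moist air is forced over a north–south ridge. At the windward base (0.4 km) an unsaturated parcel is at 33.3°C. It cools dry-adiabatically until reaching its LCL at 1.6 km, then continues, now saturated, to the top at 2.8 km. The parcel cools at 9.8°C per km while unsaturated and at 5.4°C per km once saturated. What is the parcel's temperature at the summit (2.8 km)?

15.06°C

400–1600 m, dry: Δz = 1.2 km ⇒ ΔT = -11.76°C; T = 21.54°C
1600–2800 m, saturated: Δz = 1.2 km ⇒ ΔT = -6.48°C; T = 15.06°C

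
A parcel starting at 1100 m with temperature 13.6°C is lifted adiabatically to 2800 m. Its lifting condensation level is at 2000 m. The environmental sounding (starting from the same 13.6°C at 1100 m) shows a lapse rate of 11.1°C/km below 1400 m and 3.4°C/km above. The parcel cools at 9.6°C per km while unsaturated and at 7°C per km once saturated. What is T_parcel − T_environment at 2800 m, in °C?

-6.15°C (parcel cooler than environment)

Parcel:
  1100–2000 m, dry: Δz = 0.9 km ⇒ ΔT = -8.64°C; T = 4.96°C
  2000–2800 m, saturated: Δz = 0.8 km ⇒ ΔT = -5.6°C; T = -0.64°C
Environment:
  1100–1400 m, environment, lower layer: Δz = 0.3 km ⇒ ΔT = -3.33°C; T = 10.27°C
  1400–2800 m, environment, upper layer: Δz = 1.4 km ⇒ ΔT = -4.76°C; T = 5.51°C
T_parcel − T_env = -0.64 − 5.51 = -6.15°C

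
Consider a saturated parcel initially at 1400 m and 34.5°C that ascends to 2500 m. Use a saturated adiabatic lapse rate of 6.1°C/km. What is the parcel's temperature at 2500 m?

Saturated adiabatic to 2500 m: -6.1 × 1.1 km = -6.71°C, so T = 27.79°C.

27.79°C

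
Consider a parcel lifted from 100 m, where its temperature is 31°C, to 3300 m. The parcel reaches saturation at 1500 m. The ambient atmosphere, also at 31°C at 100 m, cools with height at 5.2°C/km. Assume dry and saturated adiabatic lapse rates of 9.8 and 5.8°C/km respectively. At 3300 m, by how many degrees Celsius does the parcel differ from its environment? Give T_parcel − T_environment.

-7.52°C (parcel cooler than environment)

Parcel:
  From 100 m to 1500 m (dry): cools by 9.8 × 1.4 = 13.72°C, giving 17.28°C.
  From 1500 m to 3300 m (saturated): cools by 5.8 × 1.8 = 10.44°C, giving 6.84°C.
Environment:
  From 100 m to 3300 m (environment): cools by 5.2 × 3.2 = 16.64°C, giving 14.36°C.
T_parcel − T_env = 6.84 − 14.36 = -7.52°C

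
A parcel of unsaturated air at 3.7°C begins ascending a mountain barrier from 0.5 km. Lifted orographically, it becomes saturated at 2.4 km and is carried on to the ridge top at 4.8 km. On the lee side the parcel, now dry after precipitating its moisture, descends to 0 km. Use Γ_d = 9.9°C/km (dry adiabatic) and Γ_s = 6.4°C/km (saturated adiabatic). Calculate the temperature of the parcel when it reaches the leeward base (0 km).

17.05°C

From 500 m to 2400 m (dry): cools by 9.9 × 1.9 = 18.81°C, giving -15.11°C.
From 2400 m to 4800 m (saturated): cools by 6.4 × 2.4 = 15.36°C, giving -30.47°C.
From 4800 m to 0 m (dry descent): warms by 9.9 × 4.8 = 47.52°C, giving 17.05°C.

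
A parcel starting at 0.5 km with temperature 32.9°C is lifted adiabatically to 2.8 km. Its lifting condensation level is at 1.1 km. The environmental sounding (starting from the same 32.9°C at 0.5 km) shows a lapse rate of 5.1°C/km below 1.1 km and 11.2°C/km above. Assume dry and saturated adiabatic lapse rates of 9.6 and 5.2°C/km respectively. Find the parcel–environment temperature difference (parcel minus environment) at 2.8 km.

+7.5°C (parcel warmer than environment)

Parcel:
  500 → 1100 m (dry, 9.6°C/km): ΔT = -9.6 × 0.6 = -5.76°C → T = 27.14°C
  1100 → 2800 m (saturated, 5.2°C/km): ΔT = -5.2 × 1.7 = -8.84°C → T = 18.3°C
Environment:
  500 → 1100 m (environment, lower layer, 5.1°C/km): ΔT = -5.1 × 0.6 = -3.06°C → T = 29.84°C
  1100 → 2800 m (environment, upper layer, 11.2°C/km): ΔT = -11.2 × 1.7 = -19.04°C → T = 10.8°C
T_parcel − T_env = 18.3 − 10.8 = +7.5°C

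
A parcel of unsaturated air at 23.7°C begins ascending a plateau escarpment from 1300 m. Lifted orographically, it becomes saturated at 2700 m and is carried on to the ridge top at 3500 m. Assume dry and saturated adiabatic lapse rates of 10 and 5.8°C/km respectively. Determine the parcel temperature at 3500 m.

5.06°C

1300 → 2700 m (dry, 10°C/km): ΔT = -10 × 1.4 = -14°C → T = 9.7°C
2700 → 3500 m (saturated, 5.8°C/km): ΔT = -5.8 × 0.8 = -4.64°C → T = 5.06°C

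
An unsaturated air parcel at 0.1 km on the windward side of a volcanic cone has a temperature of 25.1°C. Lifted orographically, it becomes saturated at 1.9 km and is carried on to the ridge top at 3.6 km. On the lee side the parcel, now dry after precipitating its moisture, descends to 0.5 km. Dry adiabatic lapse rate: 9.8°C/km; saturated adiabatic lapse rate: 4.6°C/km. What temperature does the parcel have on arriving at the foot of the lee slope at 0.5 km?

30.02°C

100 → 1900 m (dry, 9.8°C/km): ΔT = -9.8 × 1.8 = -17.64°C → T = 7.46°C
1900 → 3600 m (saturated, 4.6°C/km): ΔT = -4.6 × 1.7 = -7.82°C → T = -0.36°C
3600 → 500 m (dry descent, 9.8°C/km): ΔT = +9.8 × 3.1 = +30.38°C → T = 30.02°C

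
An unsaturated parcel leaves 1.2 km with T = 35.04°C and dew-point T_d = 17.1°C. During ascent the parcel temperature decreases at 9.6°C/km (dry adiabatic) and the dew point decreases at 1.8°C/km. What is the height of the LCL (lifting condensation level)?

3.5 km

T and T_d converge at 9.6 − 1.8 = 7.8°C per km
Height above start = (35.04 − 17.1) / 7.8 = 2.3 km
LCL altitude = 1200 m + 2300 m = 3500 m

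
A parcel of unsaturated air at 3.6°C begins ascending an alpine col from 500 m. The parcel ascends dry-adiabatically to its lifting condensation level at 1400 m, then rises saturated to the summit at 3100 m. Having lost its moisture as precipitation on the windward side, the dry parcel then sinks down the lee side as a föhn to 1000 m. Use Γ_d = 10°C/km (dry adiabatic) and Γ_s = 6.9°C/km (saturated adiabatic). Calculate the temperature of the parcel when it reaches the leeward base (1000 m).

3.87°C

500–1400 m, dry: Δz = 0.9 km ⇒ ΔT = -9°C; T = -5.4°C
1400–3100 m, saturated: Δz = 1.7 km ⇒ ΔT = -11.73°C; T = -17.13°C
3100–1000 m, dry descent: Δz = 2.1 km ⇒ ΔT = +21°C; T = 3.87°C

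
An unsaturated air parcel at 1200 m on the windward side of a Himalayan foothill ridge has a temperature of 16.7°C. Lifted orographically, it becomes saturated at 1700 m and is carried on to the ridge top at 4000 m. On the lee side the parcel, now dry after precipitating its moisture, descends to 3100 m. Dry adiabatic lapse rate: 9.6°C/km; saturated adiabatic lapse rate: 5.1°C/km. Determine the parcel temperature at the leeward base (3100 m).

8.81°C

From 1200 m to 1700 m (dry): cools by 9.6 × 0.5 = 4.8°C, giving 11.9°C.
From 1700 m to 4000 m (saturated): cools by 5.1 × 2.3 = 11.73°C, giving 0.17°C.
From 4000 m to 3100 m (dry descent): warms by 9.6 × 0.9 = 8.64°C, giving 8.81°C.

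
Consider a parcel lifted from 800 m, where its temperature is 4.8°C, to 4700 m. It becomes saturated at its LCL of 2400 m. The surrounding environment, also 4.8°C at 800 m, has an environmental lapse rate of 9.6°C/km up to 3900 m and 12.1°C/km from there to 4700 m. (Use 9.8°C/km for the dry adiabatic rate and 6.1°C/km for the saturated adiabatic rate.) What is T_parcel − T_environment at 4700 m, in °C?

Parcel:
  800–2400 m, dry: Δz = 1.6 km ⇒ ΔT = -15.68°C; T = -10.88°C
  2400–4700 m, saturated: Δz = 2.3 km ⇒ ΔT = -14.03°C; T = -24.91°C
Environment:
  800–3900 m, environment, lower layer: Δz = 3.1 km ⇒ ΔT = -29.76°C; T = -24.96°C
  3900–4700 m, environment, upper layer: Δz = 0.8 km ⇒ ΔT = -9.68°C; T = -34.64°C
T_parcel − T_env = -24.91 − (-34.64) = +9.73°C

+9.73°C (parcel warmer than environment)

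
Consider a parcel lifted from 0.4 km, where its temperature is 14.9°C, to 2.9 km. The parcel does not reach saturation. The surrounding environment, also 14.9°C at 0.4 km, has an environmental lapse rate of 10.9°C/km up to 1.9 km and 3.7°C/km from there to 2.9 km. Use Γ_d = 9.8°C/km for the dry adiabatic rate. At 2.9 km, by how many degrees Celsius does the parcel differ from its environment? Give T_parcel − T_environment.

Parcel:
  From 400 m to 2900 m (dry): cools by 9.8 × 2.5 = 24.5°C, giving -9.6°C.
Environment:
  From 400 m to 1900 m (environment, lower layer): cools by 10.9 × 1.5 = 16.35°C, giving -1.45°C.
  From 1900 m to 2900 m (environment, upper layer): cools by 3.7 × 1 = 3.7°C, giving -5.15°C.
T_parcel − T_env = -9.6 − (-5.15) = -4.45°C

-4.45°C (parcel cooler than environment)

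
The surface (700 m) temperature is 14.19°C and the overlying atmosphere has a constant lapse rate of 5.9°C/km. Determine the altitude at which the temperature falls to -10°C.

4800 m

Height above start = (14.19 − (-10)) / 5.9 = 4.1 km
Altitude = 700 m + 4100 m = 4800 m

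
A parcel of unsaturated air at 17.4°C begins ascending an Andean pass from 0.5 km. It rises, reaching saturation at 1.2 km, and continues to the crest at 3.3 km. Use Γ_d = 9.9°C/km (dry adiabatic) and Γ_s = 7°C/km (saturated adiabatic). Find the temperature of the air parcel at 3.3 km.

Dry to 1200 m: -9.9 × 0.7 km = -6.93°C, so T = 10.47°C.
Saturated to 3300 m: -7 × 2.1 km = -14.7°C, so T = -4.23°C.

-4.23°C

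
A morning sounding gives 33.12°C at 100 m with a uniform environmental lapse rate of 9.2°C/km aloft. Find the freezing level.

3700 m

Height above start = (33.12 − 0) / 9.2 = 3.6 km
Altitude = 100 m + 3600 m = 3700 m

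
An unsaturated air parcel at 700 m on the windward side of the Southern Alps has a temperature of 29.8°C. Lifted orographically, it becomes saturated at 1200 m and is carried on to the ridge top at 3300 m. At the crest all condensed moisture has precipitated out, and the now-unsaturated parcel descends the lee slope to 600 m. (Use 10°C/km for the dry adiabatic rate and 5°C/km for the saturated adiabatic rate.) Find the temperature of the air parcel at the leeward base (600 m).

41.3°C

700–1200 m, dry: Δz = 0.5 km ⇒ ΔT = -5°C; T = 24.8°C
1200–3300 m, saturated: Δz = 2.1 km ⇒ ΔT = -10.5°C; T = 14.3°C
3300–600 m, dry descent: Δz = 2.7 km ⇒ ΔT = +27°C; T = 41.3°C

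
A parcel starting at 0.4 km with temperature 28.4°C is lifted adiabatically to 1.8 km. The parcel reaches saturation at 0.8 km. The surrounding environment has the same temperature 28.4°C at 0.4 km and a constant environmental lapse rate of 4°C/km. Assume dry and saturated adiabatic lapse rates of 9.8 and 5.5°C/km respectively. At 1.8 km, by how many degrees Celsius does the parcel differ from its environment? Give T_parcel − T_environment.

-3.82°C (parcel cooler than environment)

Parcel:
  400–800 m, dry: Δz = 0.4 km ⇒ ΔT = -3.92°C; T = 24.48°C
  800–1800 m, saturated: Δz = 1 km ⇒ ΔT = -5.5°C; T = 18.98°C
Environment:
  400–1800 m, environment: Δz = 1.4 km ⇒ ΔT = -5.6°C; T = 22.8°C
T_parcel − T_env = 18.98 − 22.8 = -3.82°C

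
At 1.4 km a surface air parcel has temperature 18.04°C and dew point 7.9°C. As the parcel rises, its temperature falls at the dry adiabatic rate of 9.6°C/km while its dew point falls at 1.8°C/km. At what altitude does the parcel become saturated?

T and T_d converge at 9.6 − 1.8 = 7.8°C per km
Height above start = (18.04 − 7.9) / 7.8 = 1.3 km
LCL altitude = 1400 m + 1300 m = 2700 m

2.7 km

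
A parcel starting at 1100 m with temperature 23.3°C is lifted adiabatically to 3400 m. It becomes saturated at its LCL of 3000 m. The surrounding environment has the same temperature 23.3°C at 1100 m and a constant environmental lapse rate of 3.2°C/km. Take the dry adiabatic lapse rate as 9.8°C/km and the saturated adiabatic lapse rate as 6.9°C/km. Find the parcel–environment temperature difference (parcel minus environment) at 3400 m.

Parcel:
  From 1100 m to 3000 m (dry): cools by 9.8 × 1.9 = 18.62°C, giving 4.68°C.
  From 3000 m to 3400 m (saturated): cools by 6.9 × 0.4 = 2.76°C, giving 1.92°C.
Environment:
  From 1100 m to 3400 m (environment): cools by 3.2 × 2.3 = 7.36°C, giving 15.94°C.
T_parcel − T_env = 1.92 − 15.94 = -14.02°C

-14.02°C (parcel cooler than environment)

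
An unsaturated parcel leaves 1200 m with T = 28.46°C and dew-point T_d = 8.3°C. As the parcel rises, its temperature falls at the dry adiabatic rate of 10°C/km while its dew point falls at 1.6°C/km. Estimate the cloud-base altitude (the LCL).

T and T_d converge at 10 − 1.6 = 8.4°C per km
Height above start = (28.46 − 8.3) / 8.4 = 2.4 km
LCL altitude = 1200 m + 2400 m = 3600 m

3600 m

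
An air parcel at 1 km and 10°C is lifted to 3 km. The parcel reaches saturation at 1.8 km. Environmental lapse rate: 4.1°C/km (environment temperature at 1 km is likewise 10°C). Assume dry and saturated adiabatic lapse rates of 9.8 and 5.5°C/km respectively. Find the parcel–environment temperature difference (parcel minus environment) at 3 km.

-6.24°C (parcel cooler than environment)

Parcel:
  1000 → 1800 m (dry, 9.8°C/km): ΔT = -9.8 × 0.8 = -7.84°C → T = 2.16°C
  1800 → 3000 m (saturated, 5.5°C/km): ΔT = -5.5 × 1.2 = -6.6°C → T = -4.44°C
Environment:
  1000 → 3000 m (environment, 4.1°C/km): ΔT = -4.1 × 2 = -8.2°C → T = 1.8°C
T_parcel − T_env = -4.44 − 1.8 = -6.24°C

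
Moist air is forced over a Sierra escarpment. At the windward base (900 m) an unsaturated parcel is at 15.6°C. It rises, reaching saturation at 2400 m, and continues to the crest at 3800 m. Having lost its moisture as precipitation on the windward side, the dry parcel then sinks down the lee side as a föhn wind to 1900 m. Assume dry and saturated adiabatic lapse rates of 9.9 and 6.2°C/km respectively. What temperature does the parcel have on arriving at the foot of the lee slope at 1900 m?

10.88°C

Dry to 2400 m: -9.9 × 1.5 km = -14.85°C, so T = 0.75°C.
Saturated to 3800 m: -6.2 × 1.4 km = -8.68°C, so T = -7.93°C.
Dry descent to 1900 m: +9.9 × 1.9 km = +18.81°C, so T = 10.88°C.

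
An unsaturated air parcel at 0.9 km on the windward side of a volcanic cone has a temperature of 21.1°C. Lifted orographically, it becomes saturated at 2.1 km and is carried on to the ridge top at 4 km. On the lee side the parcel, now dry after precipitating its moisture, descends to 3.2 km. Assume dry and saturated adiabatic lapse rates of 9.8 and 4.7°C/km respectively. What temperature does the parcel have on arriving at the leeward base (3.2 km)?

From 900 m to 2100 m (dry): cools by 9.8 × 1.2 = 11.76°C, giving 9.34°C.
From 2100 m to 4000 m (saturated): cools by 4.7 × 1.9 = 8.93°C, giving 0.41°C.
From 4000 m to 3200 m (dry descent): warms by 9.8 × 0.8 = 7.84°C, giving 8.25°C.

8.25°C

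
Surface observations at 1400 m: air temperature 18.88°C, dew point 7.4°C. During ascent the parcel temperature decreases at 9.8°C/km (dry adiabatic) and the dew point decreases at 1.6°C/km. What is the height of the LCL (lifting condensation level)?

2800 m

T and T_d converge at 9.8 − 1.6 = 8.2°C per km
Height above start = (18.88 − 7.4) / 8.2 = 1.4 km
LCL altitude = 1400 m + 1400 m = 2800 m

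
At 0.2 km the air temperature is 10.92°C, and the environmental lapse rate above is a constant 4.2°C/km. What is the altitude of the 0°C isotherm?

2.8 km

Height above start = (10.92 − 0) / 4.2 = 2.6 km
Altitude = 200 m + 2600 m = 2800 m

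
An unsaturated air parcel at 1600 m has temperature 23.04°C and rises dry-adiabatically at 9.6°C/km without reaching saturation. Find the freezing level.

Height above start = (23.04 − 0) / 9.6 = 2.4 km
Altitude = 1600 m + 2400 m = 4000 m

4000 m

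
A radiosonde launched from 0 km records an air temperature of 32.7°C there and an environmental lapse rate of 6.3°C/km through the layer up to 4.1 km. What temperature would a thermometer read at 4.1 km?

6.87°C

0 → 4100 m (environmental, 6.3°C/km): ΔT = -6.3 × 4.1 = -25.83°C → T = 6.87°C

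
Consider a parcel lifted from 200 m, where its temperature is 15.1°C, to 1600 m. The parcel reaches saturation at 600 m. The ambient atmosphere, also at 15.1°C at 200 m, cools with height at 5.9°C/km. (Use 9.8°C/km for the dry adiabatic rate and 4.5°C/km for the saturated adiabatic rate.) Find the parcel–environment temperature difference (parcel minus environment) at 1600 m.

Parcel:
  Dry to 600 m: -9.8 × 0.4 km = -3.92°C, so T = 11.18°C.
  Saturated to 1600 m: -4.5 × 1 km = -4.5°C, so T = 6.68°C.
Environment:
  Environment to 1600 m: -5.9 × 1.4 km = -8.26°C, so T = 6.84°C.
T_parcel − T_env = 6.68 − 6.84 = -0.16°C

-0.16°C (parcel cooler than environment)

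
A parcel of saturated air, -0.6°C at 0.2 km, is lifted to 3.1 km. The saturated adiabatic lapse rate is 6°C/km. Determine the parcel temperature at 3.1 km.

200–3100 m, saturated adiabatic: Δz = 2.9 km ⇒ ΔT = -17.4°C; T = -18°C

-18°C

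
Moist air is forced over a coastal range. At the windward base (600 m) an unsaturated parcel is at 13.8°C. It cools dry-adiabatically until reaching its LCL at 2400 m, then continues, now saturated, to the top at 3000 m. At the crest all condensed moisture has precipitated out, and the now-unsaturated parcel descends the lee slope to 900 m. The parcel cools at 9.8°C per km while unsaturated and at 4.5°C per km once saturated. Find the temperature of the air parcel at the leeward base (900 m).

600–2400 m, dry: Δz = 1.8 km ⇒ ΔT = -17.64°C; T = -3.84°C
2400–3000 m, saturated: Δz = 0.6 km ⇒ ΔT = -2.7°C; T = -6.54°C
3000–900 m, dry descent: Δz = 2.1 km ⇒ ΔT = +20.58°C; T = 14.04°C

14.04°C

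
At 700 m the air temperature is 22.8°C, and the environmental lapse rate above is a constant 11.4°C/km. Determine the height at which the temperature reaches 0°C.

2700 m

Height above start = (22.8 − 0) / 11.4 = 2 km
Altitude = 700 m + 2000 m = 2700 m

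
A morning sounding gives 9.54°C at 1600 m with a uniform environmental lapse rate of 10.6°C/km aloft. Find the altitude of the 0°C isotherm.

2500 m

Height above start = (9.54 − 0) / 10.6 = 0.9 km
Altitude = 1600 m + 900 m = 2500 m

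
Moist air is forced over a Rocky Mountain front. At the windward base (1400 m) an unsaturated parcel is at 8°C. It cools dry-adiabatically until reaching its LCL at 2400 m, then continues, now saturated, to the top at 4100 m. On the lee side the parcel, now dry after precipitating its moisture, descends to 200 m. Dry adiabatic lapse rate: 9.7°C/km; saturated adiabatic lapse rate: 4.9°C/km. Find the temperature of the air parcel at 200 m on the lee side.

27.8°C

1400 → 2400 m (dry, 9.7°C/km): ΔT = -9.7 × 1 = -9.7°C → T = -1.7°C
2400 → 4100 m (saturated, 4.9°C/km): ΔT = -4.9 × 1.7 = -8.33°C → T = -10.03°C
4100 → 200 m (dry descent, 9.7°C/km): ΔT = +9.7 × 3.9 = +37.83°C → T = 27.8°C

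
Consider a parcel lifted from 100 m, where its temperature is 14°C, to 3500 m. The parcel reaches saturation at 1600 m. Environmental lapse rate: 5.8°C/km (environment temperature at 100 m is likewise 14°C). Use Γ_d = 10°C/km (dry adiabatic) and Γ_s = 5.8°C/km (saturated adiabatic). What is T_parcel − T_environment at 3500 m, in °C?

Parcel:
  100 → 1600 m (dry, 10°C/km): ΔT = -10 × 1.5 = -15°C → T = -1°C
  1600 → 3500 m (saturated, 5.8°C/km): ΔT = -5.8 × 1.9 = -11.02°C → T = -12.02°C
Environment:
  100 → 3500 m (environment, 5.8°C/km): ΔT = -5.8 × 3.4 = -19.72°C → T = -5.72°C
T_parcel − T_env = -12.02 − (-5.72) = -6.3°C

-6.3°C (parcel cooler than environment)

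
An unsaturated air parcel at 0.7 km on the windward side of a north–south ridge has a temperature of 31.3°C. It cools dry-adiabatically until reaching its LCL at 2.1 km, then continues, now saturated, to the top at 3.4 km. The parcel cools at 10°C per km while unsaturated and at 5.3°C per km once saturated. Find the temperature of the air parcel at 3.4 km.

10.41°C

From 700 m to 2100 m (dry): cools by 10 × 1.4 = 14°C, giving 17.3°C.
From 2100 m to 3400 m (saturated): cools by 5.3 × 1.3 = 6.89°C, giving 10.41°C.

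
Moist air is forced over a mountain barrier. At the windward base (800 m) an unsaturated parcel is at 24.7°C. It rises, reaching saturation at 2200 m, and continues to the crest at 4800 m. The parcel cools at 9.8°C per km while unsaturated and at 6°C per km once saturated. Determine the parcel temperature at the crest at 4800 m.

-4.62°C

800–2200 m, dry: Δz = 1.4 km ⇒ ΔT = -13.72°C; T = 10.98°C
2200–4800 m, saturated: Δz = 2.6 km ⇒ ΔT = -15.6°C; T = -4.62°C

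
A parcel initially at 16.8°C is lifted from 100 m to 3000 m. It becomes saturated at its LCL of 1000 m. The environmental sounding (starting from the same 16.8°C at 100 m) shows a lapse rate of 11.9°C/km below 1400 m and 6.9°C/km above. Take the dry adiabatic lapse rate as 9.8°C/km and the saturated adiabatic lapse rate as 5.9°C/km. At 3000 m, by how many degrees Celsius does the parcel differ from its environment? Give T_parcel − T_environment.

+5.89°C (parcel warmer than environment)

Parcel:
  100 → 1000 m (dry, 9.8°C/km): ΔT = -9.8 × 0.9 = -8.82°C → T = 7.98°C
  1000 → 3000 m (saturated, 5.9°C/km): ΔT = -5.9 × 2 = -11.8°C → T = -3.82°C
Environment:
  100 → 1400 m (environment, lower layer, 11.9°C/km): ΔT = -11.9 × 1.3 = -15.47°C → T = 1.33°C
  1400 → 3000 m (environment, upper layer, 6.9°C/km): ΔT = -6.9 × 1.6 = -11.04°C → T = -9.71°C
T_parcel − T_env = -3.82 − (-9.71) = +5.89°C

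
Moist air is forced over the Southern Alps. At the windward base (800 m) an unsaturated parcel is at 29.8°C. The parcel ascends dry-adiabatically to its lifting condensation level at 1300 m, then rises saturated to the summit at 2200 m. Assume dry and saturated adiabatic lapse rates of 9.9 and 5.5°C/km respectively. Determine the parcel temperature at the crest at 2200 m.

Dry to 1300 m: -9.9 × 0.5 km = -4.95°C, so T = 24.85°C.
Saturated to 2200 m: -5.5 × 0.9 km = -4.95°C, so T = 19.9°C.

19.9°C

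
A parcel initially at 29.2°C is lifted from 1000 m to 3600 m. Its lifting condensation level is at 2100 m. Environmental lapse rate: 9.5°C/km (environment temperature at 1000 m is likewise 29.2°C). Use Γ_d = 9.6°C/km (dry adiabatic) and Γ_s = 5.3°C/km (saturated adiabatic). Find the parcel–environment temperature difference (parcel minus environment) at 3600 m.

+6.19°C (parcel warmer than environment)

Parcel:
  From 1000 m to 2100 m (dry): cools by 9.6 × 1.1 = 10.56°C, giving 18.64°C.
  From 2100 m to 3600 m (saturated): cools by 5.3 × 1.5 = 7.95°C, giving 10.69°C.
Environment:
  From 1000 m to 3600 m (environment): cools by 9.5 × 2.6 = 24.7°C, giving 4.5°C.
T_parcel − T_env = 10.69 − 4.5 = +6.19°C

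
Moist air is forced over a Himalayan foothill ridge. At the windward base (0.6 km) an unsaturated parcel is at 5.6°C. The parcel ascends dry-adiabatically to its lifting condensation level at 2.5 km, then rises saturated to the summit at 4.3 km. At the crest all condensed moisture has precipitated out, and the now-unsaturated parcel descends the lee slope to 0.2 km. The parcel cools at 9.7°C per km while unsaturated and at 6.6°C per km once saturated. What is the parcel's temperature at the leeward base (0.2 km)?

From 600 m to 2500 m (dry): cools by 9.7 × 1.9 = 18.43°C, giving -12.83°C.
From 2500 m to 4300 m (saturated): cools by 6.6 × 1.8 = 11.88°C, giving -24.71°C.
From 4300 m to 200 m (dry descent): warms by 9.7 × 4.1 = 39.77°C, giving 15.06°C.

15.06°C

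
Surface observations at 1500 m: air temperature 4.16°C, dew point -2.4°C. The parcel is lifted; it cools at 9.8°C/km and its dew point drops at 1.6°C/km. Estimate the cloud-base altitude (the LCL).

T and T_d converge at 9.8 − 1.6 = 8.2°C per km
Height above start = (4.16 − (-2.4)) / 8.2 = 0.8 km
LCL altitude = 1500 m + 800 m = 2300 m

2300 m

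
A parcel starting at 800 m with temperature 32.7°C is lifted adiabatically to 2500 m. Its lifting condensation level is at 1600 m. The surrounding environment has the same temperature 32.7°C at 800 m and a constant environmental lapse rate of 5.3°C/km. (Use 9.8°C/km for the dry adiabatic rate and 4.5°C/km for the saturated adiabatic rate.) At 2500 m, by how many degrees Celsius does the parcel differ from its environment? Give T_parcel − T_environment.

-2.88°C (parcel cooler than environment)

Parcel:
  From 800 m to 1600 m (dry): cools by 9.8 × 0.8 = 7.84°C, giving 24.86°C.
  From 1600 m to 2500 m (saturated): cools by 4.5 × 0.9 = 4.05°C, giving 20.81°C.
Environment:
  From 800 m to 2500 m (environment): cools by 5.3 × 1.7 = 9.01°C, giving 23.69°C.
T_parcel − T_env = 20.81 − 23.69 = -2.88°C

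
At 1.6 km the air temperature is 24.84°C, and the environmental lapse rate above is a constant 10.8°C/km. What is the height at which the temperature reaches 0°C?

Height above start = (24.84 − 0) / 10.8 = 2.3 km
Altitude = 1600 m + 2300 m = 3900 m

3.9 km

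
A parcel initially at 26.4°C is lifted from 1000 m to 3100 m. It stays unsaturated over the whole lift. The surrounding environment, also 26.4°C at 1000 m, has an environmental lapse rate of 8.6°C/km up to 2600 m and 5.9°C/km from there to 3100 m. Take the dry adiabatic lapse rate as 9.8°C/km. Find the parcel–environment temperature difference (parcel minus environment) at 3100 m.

-3.87°C (parcel cooler than environment)

Parcel:
  1000–3100 m, dry: Δz = 2.1 km ⇒ ΔT = -20.58°C; T = 5.82°C
Environment:
  1000–2600 m, environment, lower layer: Δz = 1.6 km ⇒ ΔT = -13.76°C; T = 12.64°C
  2600–3100 m, environment, upper layer: Δz = 0.5 km ⇒ ΔT = -2.95°C; T = 9.69°C
T_parcel − T_env = 5.82 − 9.69 = -3.87°C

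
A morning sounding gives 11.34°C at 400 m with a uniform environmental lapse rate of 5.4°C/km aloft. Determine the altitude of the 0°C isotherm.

2500 m

Height above start = (11.34 − 0) / 5.4 = 2.1 km
Altitude = 400 m + 2100 m = 2500 m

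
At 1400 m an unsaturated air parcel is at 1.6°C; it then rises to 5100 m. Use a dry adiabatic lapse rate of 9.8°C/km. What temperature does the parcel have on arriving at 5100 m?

Dry adiabatic to 5100 m: -9.8 × 3.7 km = -36.26°C, so T = -34.66°C.

-34.66°C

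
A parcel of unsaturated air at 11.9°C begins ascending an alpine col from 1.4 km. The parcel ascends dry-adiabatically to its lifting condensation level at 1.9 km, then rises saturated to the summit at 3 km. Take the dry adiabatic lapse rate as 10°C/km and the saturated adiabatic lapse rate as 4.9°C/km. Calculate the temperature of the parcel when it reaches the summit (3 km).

Dry to 1900 m: -10 × 0.5 km = -5°C, so T = 6.9°C.
Saturated to 3000 m: -4.9 × 1.1 km = -5.39°C, so T = 1.51°C.

1.51°C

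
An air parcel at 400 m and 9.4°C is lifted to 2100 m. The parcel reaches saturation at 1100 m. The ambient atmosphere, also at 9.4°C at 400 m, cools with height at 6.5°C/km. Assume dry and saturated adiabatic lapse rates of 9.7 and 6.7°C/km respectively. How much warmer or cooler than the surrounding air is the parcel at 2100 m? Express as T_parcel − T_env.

-2.44°C (parcel cooler than environment)

Parcel:
  From 400 m to 1100 m (dry): cools by 9.7 × 0.7 = 6.79°C, giving 2.61°C.
  From 1100 m to 2100 m (saturated): cools by 6.7 × 1 = 6.7°C, giving -4.09°C.
Environment:
  From 400 m to 2100 m (environment): cools by 6.5 × 1.7 = 11.05°C, giving -1.65°C.
T_parcel − T_env = -4.09 − (-1.65) = -2.44°C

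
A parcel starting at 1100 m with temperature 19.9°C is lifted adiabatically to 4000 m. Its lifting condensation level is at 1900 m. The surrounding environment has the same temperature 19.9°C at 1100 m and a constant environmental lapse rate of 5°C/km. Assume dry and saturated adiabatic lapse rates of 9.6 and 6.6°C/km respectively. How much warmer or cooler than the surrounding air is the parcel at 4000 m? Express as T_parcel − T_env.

-7.04°C (parcel cooler than environment)

Parcel:
  1100–1900 m, dry: Δz = 0.8 km ⇒ ΔT = -7.68°C; T = 12.22°C
  1900–4000 m, saturated: Δz = 2.1 km ⇒ ΔT = -13.86°C; T = -1.64°C
Environment:
  1100–4000 m, environment: Δz = 2.9 km ⇒ ΔT = -14.5°C; T = 5.4°C
T_parcel − T_env = -1.64 − 5.4 = -7.04°C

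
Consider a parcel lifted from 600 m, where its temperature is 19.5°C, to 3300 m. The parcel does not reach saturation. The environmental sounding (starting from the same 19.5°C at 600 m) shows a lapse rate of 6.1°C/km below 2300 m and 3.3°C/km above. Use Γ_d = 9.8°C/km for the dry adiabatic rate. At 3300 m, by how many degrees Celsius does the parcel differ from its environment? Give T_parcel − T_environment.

-12.79°C (parcel cooler than environment)

Parcel:
  600–3300 m, dry: Δz = 2.7 km ⇒ ΔT = -26.46°C; T = -6.96°C
Environment:
  600–2300 m, environment, lower layer: Δz = 1.7 km ⇒ ΔT = -10.37°C; T = 9.13°C
  2300–3300 m, environment, upper layer: Δz = 1 km ⇒ ΔT = -3.3°C; T = 5.83°C
T_parcel − T_env = -6.96 − 5.83 = -12.79°C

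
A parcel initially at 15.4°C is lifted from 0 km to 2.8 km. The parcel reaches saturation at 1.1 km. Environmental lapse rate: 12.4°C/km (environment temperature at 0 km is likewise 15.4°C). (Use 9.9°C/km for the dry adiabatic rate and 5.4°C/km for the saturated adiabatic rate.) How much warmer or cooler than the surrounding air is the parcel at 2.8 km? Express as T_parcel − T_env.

+14.65°C (parcel warmer than environment)

Parcel:
  From 0 m to 1100 m (dry): cools by 9.9 × 1.1 = 10.89°C, giving 4.51°C.
  From 1100 m to 2800 m (saturated): cools by 5.4 × 1.7 = 9.18°C, giving -4.67°C.
Environment:
  From 0 m to 2800 m (environment): cools by 12.4 × 2.8 = 34.72°C, giving -19.32°C.
T_parcel − T_env = -4.67 − (-19.32) = +14.65°C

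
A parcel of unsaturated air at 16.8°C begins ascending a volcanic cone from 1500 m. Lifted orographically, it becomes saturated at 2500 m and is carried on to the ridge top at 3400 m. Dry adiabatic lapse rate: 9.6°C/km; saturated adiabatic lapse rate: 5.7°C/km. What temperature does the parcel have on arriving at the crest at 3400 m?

2.07°C

1500–2500 m, dry: Δz = 1 km ⇒ ΔT = -9.6°C; T = 7.2°C
2500–3400 m, saturated: Δz = 0.9 km ⇒ ΔT = -5.13°C; T = 2.07°C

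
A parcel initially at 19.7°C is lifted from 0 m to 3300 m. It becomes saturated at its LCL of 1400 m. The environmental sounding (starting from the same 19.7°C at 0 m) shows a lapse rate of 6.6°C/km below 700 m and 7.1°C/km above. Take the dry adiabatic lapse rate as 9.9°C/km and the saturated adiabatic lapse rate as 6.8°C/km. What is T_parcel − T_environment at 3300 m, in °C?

-3.7°C (parcel cooler than environment)

Parcel:
  Dry to 1400 m: -9.9 × 1.4 km = -13.86°C, so T = 5.84°C.
  Saturated to 3300 m: -6.8 × 1.9 km = -12.92°C, so T = -7.08°C.
Environment:
  Environment, lower layer to 700 m: -6.6 × 0.7 km = -4.62°C, so T = 15.08°C.
  Environment, upper layer to 3300 m: -7.1 × 2.6 km = -18.46°C, so T = -3.38°C.
T_parcel − T_env = -7.08 − (-3.38) = -3.7°C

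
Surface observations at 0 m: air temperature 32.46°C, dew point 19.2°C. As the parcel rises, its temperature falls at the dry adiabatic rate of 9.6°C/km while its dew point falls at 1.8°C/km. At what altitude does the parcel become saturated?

T and T_d converge at 9.6 − 1.8 = 7.8°C per km
Height above start = (32.46 − 19.2) / 7.8 = 1.7 km
LCL altitude = 0 m + 1700 m = 1700 m

1700 m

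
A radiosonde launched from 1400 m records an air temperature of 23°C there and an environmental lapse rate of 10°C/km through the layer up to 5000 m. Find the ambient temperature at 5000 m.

Environmental to 5000 m: -10 × 3.6 km = -36°C, so T = -13°C.

-13°C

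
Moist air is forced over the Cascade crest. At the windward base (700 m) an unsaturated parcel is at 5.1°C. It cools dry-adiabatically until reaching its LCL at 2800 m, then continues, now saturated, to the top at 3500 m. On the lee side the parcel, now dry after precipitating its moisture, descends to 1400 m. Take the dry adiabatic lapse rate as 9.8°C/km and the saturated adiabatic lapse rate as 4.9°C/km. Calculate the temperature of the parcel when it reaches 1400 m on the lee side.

Dry to 2800 m: -9.8 × 2.1 km = -20.58°C, so T = -15.48°C.
Saturated to 3500 m: -4.9 × 0.7 km = -3.43°C, so T = -18.91°C.
Dry descent to 1400 m: +9.8 × 2.1 km = +20.58°C, so T = 1.67°C.

1.67°C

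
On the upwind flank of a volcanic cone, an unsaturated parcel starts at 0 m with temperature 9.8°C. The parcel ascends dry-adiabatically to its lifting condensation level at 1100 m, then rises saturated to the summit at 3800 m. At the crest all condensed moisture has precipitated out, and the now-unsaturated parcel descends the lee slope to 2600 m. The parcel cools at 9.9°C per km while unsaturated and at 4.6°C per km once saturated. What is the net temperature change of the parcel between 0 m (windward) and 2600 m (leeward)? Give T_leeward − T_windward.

-11.43°C

Dry to 1100 m: -9.9 × 1.1 km = -10.89°C, so T = -1.09°C.
Saturated to 3800 m: -4.6 × 2.7 km = -12.42°C, so T = -13.51°C.
Dry descent to 2600 m: +9.9 × 1.2 km = +11.88°C, so T = -1.63°C.
Net change vs windward start: -1.63 − 9.8 = -11.43°C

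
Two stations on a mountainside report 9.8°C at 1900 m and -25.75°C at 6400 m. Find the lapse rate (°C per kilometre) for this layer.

7.9°C/km

Γ = −ΔT/Δz = (9.8 − (-25.75)) / (6400 − 1900) m
  = 35.55°C / 4.5 km = 7.9°C/km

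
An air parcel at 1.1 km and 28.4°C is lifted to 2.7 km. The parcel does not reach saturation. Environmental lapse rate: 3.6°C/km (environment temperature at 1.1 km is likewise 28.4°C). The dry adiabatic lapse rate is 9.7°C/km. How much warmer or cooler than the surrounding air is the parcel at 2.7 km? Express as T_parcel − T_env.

Parcel:
  1100 → 2700 m (dry, 9.7°C/km): ΔT = -9.7 × 1.6 = -15.52°C → T = 12.88°C
Environment:
  1100 → 2700 m (environment, 3.6°C/km): ΔT = -3.6 × 1.6 = -5.76°C → T = 22.64°C
T_parcel − T_env = 12.88 − 22.64 = -9.76°C

-9.76°C (parcel cooler than environment)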